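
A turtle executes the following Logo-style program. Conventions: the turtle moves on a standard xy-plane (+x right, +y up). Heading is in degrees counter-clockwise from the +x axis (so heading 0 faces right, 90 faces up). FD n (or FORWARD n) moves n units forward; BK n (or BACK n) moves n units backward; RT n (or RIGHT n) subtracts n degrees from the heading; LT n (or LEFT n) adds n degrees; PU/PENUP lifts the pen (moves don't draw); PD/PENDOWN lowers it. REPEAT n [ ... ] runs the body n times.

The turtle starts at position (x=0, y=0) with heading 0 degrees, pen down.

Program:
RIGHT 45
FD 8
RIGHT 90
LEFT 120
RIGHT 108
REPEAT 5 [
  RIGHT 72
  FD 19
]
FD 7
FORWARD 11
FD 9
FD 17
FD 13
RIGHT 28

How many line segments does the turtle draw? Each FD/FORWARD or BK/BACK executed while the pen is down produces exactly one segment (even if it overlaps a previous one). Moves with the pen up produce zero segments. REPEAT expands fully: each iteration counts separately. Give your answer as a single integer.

Executing turtle program step by step:
Start: pos=(0,0), heading=0, pen down
RT 45: heading 0 -> 315
FD 8: (0,0) -> (5.657,-5.657) [heading=315, draw]
RT 90: heading 315 -> 225
LT 120: heading 225 -> 345
RT 108: heading 345 -> 237
REPEAT 5 [
  -- iteration 1/5 --
  RT 72: heading 237 -> 165
  FD 19: (5.657,-5.657) -> (-12.696,-0.739) [heading=165, draw]
  -- iteration 2/5 --
  RT 72: heading 165 -> 93
  FD 19: (-12.696,-0.739) -> (-13.69,18.235) [heading=93, draw]
  -- iteration 3/5 --
  RT 72: heading 93 -> 21
  FD 19: (-13.69,18.235) -> (4.048,25.044) [heading=21, draw]
  -- iteration 4/5 --
  RT 72: heading 21 -> 309
  FD 19: (4.048,25.044) -> (16.005,10.278) [heading=309, draw]
  -- iteration 5/5 --
  RT 72: heading 309 -> 237
  FD 19: (16.005,10.278) -> (5.657,-5.657) [heading=237, draw]
]
FD 7: (5.657,-5.657) -> (1.844,-11.528) [heading=237, draw]
FD 11: (1.844,-11.528) -> (-4.147,-20.753) [heading=237, draw]
FD 9: (-4.147,-20.753) -> (-9.048,-28.301) [heading=237, draw]
FD 17: (-9.048,-28.301) -> (-18.307,-42.558) [heading=237, draw]
FD 13: (-18.307,-42.558) -> (-25.388,-53.461) [heading=237, draw]
RT 28: heading 237 -> 209
Final: pos=(-25.388,-53.461), heading=209, 11 segment(s) drawn
Segments drawn: 11

Answer: 11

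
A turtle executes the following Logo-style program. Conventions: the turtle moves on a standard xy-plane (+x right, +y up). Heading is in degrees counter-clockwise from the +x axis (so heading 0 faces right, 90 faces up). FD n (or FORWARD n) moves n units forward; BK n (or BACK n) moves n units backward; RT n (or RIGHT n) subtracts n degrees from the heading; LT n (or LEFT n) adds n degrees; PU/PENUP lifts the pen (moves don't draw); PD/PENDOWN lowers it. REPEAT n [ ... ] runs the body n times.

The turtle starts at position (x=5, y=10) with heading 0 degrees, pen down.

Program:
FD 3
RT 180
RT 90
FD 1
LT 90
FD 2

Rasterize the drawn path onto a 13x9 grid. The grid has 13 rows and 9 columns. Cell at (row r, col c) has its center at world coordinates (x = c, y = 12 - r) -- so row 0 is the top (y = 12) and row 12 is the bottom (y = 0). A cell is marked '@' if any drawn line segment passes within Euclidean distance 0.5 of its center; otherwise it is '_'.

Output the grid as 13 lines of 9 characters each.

Segment 0: (5,10) -> (8,10)
Segment 1: (8,10) -> (8,11)
Segment 2: (8,11) -> (6,11)

Answer: _________
______@@@
_____@@@@
_________
_________
_________
_________
_________
_________
_________
_________
_________
_________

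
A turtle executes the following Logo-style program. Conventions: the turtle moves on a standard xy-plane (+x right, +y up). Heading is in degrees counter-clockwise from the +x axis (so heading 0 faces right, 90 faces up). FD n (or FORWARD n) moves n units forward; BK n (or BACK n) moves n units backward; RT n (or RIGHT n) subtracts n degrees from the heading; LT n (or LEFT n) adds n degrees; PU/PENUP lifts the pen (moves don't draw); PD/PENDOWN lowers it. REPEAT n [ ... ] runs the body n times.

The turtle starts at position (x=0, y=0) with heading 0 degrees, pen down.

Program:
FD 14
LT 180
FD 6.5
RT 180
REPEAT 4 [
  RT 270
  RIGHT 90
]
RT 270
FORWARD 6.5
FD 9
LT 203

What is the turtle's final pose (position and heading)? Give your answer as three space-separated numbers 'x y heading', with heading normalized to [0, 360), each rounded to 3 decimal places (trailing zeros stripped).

Answer: 7.5 15.5 293

Derivation:
Executing turtle program step by step:
Start: pos=(0,0), heading=0, pen down
FD 14: (0,0) -> (14,0) [heading=0, draw]
LT 180: heading 0 -> 180
FD 6.5: (14,0) -> (7.5,0) [heading=180, draw]
RT 180: heading 180 -> 0
REPEAT 4 [
  -- iteration 1/4 --
  RT 270: heading 0 -> 90
  RT 90: heading 90 -> 0
  -- iteration 2/4 --
  RT 270: heading 0 -> 90
  RT 90: heading 90 -> 0
  -- iteration 3/4 --
  RT 270: heading 0 -> 90
  RT 90: heading 90 -> 0
  -- iteration 4/4 --
  RT 270: heading 0 -> 90
  RT 90: heading 90 -> 0
]
RT 270: heading 0 -> 90
FD 6.5: (7.5,0) -> (7.5,6.5) [heading=90, draw]
FD 9: (7.5,6.5) -> (7.5,15.5) [heading=90, draw]
LT 203: heading 90 -> 293
Final: pos=(7.5,15.5), heading=293, 4 segment(s) drawn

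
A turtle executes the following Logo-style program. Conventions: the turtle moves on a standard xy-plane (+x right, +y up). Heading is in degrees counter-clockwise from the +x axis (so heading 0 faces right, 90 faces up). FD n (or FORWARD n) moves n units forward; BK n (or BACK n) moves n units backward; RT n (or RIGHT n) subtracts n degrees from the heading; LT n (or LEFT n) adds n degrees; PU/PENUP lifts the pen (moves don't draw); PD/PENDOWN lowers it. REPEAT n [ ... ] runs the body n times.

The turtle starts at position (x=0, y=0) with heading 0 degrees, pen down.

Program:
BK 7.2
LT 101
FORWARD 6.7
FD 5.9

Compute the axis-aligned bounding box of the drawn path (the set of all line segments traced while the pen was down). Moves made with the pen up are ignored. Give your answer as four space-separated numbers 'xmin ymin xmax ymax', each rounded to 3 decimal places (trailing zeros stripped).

Answer: -9.604 0 0 12.369

Derivation:
Executing turtle program step by step:
Start: pos=(0,0), heading=0, pen down
BK 7.2: (0,0) -> (-7.2,0) [heading=0, draw]
LT 101: heading 0 -> 101
FD 6.7: (-7.2,0) -> (-8.478,6.577) [heading=101, draw]
FD 5.9: (-8.478,6.577) -> (-9.604,12.369) [heading=101, draw]
Final: pos=(-9.604,12.369), heading=101, 3 segment(s) drawn

Segment endpoints: x in {-9.604, -8.478, -7.2, 0}, y in {0, 6.577, 12.369}
xmin=-9.604, ymin=0, xmax=0, ymax=12.369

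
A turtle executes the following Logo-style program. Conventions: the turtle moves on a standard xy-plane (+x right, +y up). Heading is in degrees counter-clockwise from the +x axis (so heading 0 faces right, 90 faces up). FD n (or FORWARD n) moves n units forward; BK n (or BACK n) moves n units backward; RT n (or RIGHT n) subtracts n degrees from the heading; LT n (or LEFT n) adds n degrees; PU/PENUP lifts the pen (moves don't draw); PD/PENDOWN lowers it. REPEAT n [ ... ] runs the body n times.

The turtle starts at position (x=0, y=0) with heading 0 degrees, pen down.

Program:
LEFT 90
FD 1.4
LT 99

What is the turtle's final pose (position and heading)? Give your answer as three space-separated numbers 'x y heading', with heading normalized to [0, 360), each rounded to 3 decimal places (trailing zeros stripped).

Executing turtle program step by step:
Start: pos=(0,0), heading=0, pen down
LT 90: heading 0 -> 90
FD 1.4: (0,0) -> (0,1.4) [heading=90, draw]
LT 99: heading 90 -> 189
Final: pos=(0,1.4), heading=189, 1 segment(s) drawn

Answer: 0 1.4 189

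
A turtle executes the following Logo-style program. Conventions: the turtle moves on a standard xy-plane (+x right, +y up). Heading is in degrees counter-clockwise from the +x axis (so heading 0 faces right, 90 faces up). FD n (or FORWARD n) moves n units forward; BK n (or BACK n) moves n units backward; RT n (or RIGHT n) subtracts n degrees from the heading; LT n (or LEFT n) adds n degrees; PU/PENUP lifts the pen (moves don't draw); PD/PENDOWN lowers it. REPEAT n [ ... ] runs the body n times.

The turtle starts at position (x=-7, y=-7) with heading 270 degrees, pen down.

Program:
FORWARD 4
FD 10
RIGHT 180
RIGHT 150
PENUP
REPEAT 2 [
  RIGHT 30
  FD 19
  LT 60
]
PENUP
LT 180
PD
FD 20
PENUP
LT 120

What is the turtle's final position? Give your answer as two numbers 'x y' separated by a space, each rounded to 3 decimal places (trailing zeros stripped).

Executing turtle program step by step:
Start: pos=(-7,-7), heading=270, pen down
FD 4: (-7,-7) -> (-7,-11) [heading=270, draw]
FD 10: (-7,-11) -> (-7,-21) [heading=270, draw]
RT 180: heading 270 -> 90
RT 150: heading 90 -> 300
PU: pen up
REPEAT 2 [
  -- iteration 1/2 --
  RT 30: heading 300 -> 270
  FD 19: (-7,-21) -> (-7,-40) [heading=270, move]
  LT 60: heading 270 -> 330
  -- iteration 2/2 --
  RT 30: heading 330 -> 300
  FD 19: (-7,-40) -> (2.5,-56.454) [heading=300, move]
  LT 60: heading 300 -> 0
]
PU: pen up
LT 180: heading 0 -> 180
PD: pen down
FD 20: (2.5,-56.454) -> (-17.5,-56.454) [heading=180, draw]
PU: pen up
LT 120: heading 180 -> 300
Final: pos=(-17.5,-56.454), heading=300, 3 segment(s) drawn

Answer: -17.5 -56.454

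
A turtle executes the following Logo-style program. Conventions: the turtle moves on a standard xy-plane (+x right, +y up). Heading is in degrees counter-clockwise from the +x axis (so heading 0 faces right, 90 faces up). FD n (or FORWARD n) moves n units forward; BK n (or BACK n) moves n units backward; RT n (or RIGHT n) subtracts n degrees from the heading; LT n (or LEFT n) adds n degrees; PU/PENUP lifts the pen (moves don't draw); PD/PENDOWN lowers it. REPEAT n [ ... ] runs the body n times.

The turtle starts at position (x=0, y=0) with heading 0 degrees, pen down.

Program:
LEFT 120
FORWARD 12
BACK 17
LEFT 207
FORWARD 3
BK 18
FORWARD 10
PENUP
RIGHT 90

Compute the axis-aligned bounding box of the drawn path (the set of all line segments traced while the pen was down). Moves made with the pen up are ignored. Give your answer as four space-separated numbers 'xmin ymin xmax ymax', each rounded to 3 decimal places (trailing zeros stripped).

Answer: -10.08 -5.964 5.016 10.392

Derivation:
Executing turtle program step by step:
Start: pos=(0,0), heading=0, pen down
LT 120: heading 0 -> 120
FD 12: (0,0) -> (-6,10.392) [heading=120, draw]
BK 17: (-6,10.392) -> (2.5,-4.33) [heading=120, draw]
LT 207: heading 120 -> 327
FD 3: (2.5,-4.33) -> (5.016,-5.964) [heading=327, draw]
BK 18: (5.016,-5.964) -> (-10.08,3.839) [heading=327, draw]
FD 10: (-10.08,3.839) -> (-1.693,-1.607) [heading=327, draw]
PU: pen up
RT 90: heading 327 -> 237
Final: pos=(-1.693,-1.607), heading=237, 5 segment(s) drawn

Segment endpoints: x in {-10.08, -6, -1.693, 0, 2.5, 5.016}, y in {-5.964, -4.33, -1.607, 0, 3.839, 10.392}
xmin=-10.08, ymin=-5.964, xmax=5.016, ymax=10.392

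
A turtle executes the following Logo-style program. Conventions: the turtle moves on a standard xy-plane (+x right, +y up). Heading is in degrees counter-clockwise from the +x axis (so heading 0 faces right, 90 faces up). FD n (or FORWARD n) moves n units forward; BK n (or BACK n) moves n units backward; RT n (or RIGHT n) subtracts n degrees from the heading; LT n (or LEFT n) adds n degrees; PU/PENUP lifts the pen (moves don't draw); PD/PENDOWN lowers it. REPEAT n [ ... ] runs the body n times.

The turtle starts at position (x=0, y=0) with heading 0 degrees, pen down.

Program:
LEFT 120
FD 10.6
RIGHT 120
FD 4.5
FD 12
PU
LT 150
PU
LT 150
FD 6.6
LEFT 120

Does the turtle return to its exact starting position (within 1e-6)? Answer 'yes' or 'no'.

Executing turtle program step by step:
Start: pos=(0,0), heading=0, pen down
LT 120: heading 0 -> 120
FD 10.6: (0,0) -> (-5.3,9.18) [heading=120, draw]
RT 120: heading 120 -> 0
FD 4.5: (-5.3,9.18) -> (-0.8,9.18) [heading=0, draw]
FD 12: (-0.8,9.18) -> (11.2,9.18) [heading=0, draw]
PU: pen up
LT 150: heading 0 -> 150
PU: pen up
LT 150: heading 150 -> 300
FD 6.6: (11.2,9.18) -> (14.5,3.464) [heading=300, move]
LT 120: heading 300 -> 60
Final: pos=(14.5,3.464), heading=60, 3 segment(s) drawn

Start position: (0, 0)
Final position: (14.5, 3.464)
Distance = 14.908; >= 1e-6 -> NOT closed

Answer: no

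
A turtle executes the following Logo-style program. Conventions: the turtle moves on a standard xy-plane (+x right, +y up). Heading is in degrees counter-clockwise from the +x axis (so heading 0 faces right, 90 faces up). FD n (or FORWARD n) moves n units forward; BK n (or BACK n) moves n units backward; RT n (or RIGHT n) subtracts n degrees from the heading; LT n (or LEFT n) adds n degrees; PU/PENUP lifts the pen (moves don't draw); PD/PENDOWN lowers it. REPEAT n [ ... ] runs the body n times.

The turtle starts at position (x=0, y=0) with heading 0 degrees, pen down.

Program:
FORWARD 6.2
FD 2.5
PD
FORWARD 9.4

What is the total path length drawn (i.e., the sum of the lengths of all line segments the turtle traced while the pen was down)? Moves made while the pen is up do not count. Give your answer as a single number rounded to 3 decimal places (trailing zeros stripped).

Answer: 18.1

Derivation:
Executing turtle program step by step:
Start: pos=(0,0), heading=0, pen down
FD 6.2: (0,0) -> (6.2,0) [heading=0, draw]
FD 2.5: (6.2,0) -> (8.7,0) [heading=0, draw]
PD: pen down
FD 9.4: (8.7,0) -> (18.1,0) [heading=0, draw]
Final: pos=(18.1,0), heading=0, 3 segment(s) drawn

Segment lengths:
  seg 1: (0,0) -> (6.2,0), length = 6.2
  seg 2: (6.2,0) -> (8.7,0), length = 2.5
  seg 3: (8.7,0) -> (18.1,0), length = 9.4
Total = 18.1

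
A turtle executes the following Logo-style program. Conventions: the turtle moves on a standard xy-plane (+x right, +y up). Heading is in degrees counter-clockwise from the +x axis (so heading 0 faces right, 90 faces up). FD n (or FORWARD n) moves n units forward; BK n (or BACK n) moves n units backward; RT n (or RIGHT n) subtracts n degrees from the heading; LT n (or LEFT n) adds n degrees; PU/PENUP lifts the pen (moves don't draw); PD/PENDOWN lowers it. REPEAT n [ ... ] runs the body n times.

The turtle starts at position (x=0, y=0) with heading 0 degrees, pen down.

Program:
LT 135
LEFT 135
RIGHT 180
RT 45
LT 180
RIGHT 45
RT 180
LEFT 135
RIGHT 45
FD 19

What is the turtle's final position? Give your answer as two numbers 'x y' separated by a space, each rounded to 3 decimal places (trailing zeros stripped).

Answer: 0 19

Derivation:
Executing turtle program step by step:
Start: pos=(0,0), heading=0, pen down
LT 135: heading 0 -> 135
LT 135: heading 135 -> 270
RT 180: heading 270 -> 90
RT 45: heading 90 -> 45
LT 180: heading 45 -> 225
RT 45: heading 225 -> 180
RT 180: heading 180 -> 0
LT 135: heading 0 -> 135
RT 45: heading 135 -> 90
FD 19: (0,0) -> (0,19) [heading=90, draw]
Final: pos=(0,19), heading=90, 1 segment(s) drawn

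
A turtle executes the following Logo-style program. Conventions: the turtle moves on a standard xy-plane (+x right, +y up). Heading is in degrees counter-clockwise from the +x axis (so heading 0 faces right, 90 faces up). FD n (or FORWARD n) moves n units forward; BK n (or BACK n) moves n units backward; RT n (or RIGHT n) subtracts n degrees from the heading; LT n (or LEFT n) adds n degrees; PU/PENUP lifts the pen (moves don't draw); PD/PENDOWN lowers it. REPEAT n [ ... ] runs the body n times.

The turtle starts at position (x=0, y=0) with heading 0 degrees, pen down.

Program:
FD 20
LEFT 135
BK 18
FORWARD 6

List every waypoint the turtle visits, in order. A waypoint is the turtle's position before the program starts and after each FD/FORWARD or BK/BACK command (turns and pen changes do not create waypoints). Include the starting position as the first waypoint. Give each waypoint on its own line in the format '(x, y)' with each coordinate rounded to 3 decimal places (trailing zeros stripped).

Answer: (0, 0)
(20, 0)
(32.728, -12.728)
(28.485, -8.485)

Derivation:
Executing turtle program step by step:
Start: pos=(0,0), heading=0, pen down
FD 20: (0,0) -> (20,0) [heading=0, draw]
LT 135: heading 0 -> 135
BK 18: (20,0) -> (32.728,-12.728) [heading=135, draw]
FD 6: (32.728,-12.728) -> (28.485,-8.485) [heading=135, draw]
Final: pos=(28.485,-8.485), heading=135, 3 segment(s) drawn
Waypoints (4 total):
(0, 0)
(20, 0)
(32.728, -12.728)
(28.485, -8.485)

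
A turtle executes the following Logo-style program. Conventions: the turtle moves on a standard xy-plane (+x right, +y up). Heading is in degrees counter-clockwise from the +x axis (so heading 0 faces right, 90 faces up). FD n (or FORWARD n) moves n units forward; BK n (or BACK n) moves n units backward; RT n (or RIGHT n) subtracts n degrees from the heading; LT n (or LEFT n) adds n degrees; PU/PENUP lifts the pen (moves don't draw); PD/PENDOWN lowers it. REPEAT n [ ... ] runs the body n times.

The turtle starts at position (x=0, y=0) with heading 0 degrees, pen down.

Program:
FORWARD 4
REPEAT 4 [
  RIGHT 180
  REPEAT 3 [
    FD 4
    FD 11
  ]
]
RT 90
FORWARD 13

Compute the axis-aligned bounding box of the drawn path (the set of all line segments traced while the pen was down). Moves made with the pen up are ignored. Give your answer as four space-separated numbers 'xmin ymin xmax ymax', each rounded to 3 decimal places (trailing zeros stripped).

Answer: -41 -13 4 0

Derivation:
Executing turtle program step by step:
Start: pos=(0,0), heading=0, pen down
FD 4: (0,0) -> (4,0) [heading=0, draw]
REPEAT 4 [
  -- iteration 1/4 --
  RT 180: heading 0 -> 180
  REPEAT 3 [
    -- iteration 1/3 --
    FD 4: (4,0) -> (0,0) [heading=180, draw]
    FD 11: (0,0) -> (-11,0) [heading=180, draw]
    -- iteration 2/3 --
    FD 4: (-11,0) -> (-15,0) [heading=180, draw]
    FD 11: (-15,0) -> (-26,0) [heading=180, draw]
    -- iteration 3/3 --
    FD 4: (-26,0) -> (-30,0) [heading=180, draw]
    FD 11: (-30,0) -> (-41,0) [heading=180, draw]
  ]
  -- iteration 2/4 --
  RT 180: heading 180 -> 0
  REPEAT 3 [
    -- iteration 1/3 --
    FD 4: (-41,0) -> (-37,0) [heading=0, draw]
    FD 11: (-37,0) -> (-26,0) [heading=0, draw]
    -- iteration 2/3 --
    FD 4: (-26,0) -> (-22,0) [heading=0, draw]
    FD 11: (-22,0) -> (-11,0) [heading=0, draw]
    -- iteration 3/3 --
    FD 4: (-11,0) -> (-7,0) [heading=0, draw]
    FD 11: (-7,0) -> (4,0) [heading=0, draw]
  ]
  -- iteration 3/4 --
  RT 180: heading 0 -> 180
  REPEAT 3 [
    -- iteration 1/3 --
    FD 4: (4,0) -> (0,0) [heading=180, draw]
    FD 11: (0,0) -> (-11,0) [heading=180, draw]
    -- iteration 2/3 --
    FD 4: (-11,0) -> (-15,0) [heading=180, draw]
    FD 11: (-15,0) -> (-26,0) [heading=180, draw]
    -- iteration 3/3 --
    FD 4: (-26,0) -> (-30,0) [heading=180, draw]
    FD 11: (-30,0) -> (-41,0) [heading=180, draw]
  ]
  -- iteration 4/4 --
  RT 180: heading 180 -> 0
  REPEAT 3 [
    -- iteration 1/3 --
    FD 4: (-41,0) -> (-37,0) [heading=0, draw]
    FD 11: (-37,0) -> (-26,0) [heading=0, draw]
    -- iteration 2/3 --
    FD 4: (-26,0) -> (-22,0) [heading=0, draw]
    FD 11: (-22,0) -> (-11,0) [heading=0, draw]
    -- iteration 3/3 --
    FD 4: (-11,0) -> (-7,0) [heading=0, draw]
    FD 11: (-7,0) -> (4,0) [heading=0, draw]
  ]
]
RT 90: heading 0 -> 270
FD 13: (4,0) -> (4,-13) [heading=270, draw]
Final: pos=(4,-13), heading=270, 26 segment(s) drawn

Segment endpoints: x in {-41, -37, -30, -26, -22, -15, -11, -7, 0, 4, 4}, y in {-13, 0, 0, 0, 0, 0, 0, 0, 0, 0, 0, 0, 0, 0, 0, 0, 0, 0, 0, 0, 0, 0, 0, 0, 0, 0}
xmin=-41, ymin=-13, xmax=4, ymax=0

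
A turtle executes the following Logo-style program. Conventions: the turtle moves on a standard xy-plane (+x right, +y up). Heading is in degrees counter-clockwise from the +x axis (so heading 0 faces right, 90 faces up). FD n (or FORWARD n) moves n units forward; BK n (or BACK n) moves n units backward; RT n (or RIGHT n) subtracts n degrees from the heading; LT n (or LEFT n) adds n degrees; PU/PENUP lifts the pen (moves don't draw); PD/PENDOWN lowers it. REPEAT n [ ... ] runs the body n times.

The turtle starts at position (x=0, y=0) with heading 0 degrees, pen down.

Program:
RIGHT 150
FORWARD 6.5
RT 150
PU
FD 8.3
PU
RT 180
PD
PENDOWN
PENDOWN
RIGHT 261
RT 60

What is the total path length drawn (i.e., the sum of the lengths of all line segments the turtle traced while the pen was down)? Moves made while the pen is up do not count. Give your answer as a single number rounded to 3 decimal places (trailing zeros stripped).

Answer: 6.5

Derivation:
Executing turtle program step by step:
Start: pos=(0,0), heading=0, pen down
RT 150: heading 0 -> 210
FD 6.5: (0,0) -> (-5.629,-3.25) [heading=210, draw]
RT 150: heading 210 -> 60
PU: pen up
FD 8.3: (-5.629,-3.25) -> (-1.479,3.938) [heading=60, move]
PU: pen up
RT 180: heading 60 -> 240
PD: pen down
PD: pen down
PD: pen down
RT 261: heading 240 -> 339
RT 60: heading 339 -> 279
Final: pos=(-1.479,3.938), heading=279, 1 segment(s) drawn

Segment lengths:
  seg 1: (0,0) -> (-5.629,-3.25), length = 6.5
Total = 6.5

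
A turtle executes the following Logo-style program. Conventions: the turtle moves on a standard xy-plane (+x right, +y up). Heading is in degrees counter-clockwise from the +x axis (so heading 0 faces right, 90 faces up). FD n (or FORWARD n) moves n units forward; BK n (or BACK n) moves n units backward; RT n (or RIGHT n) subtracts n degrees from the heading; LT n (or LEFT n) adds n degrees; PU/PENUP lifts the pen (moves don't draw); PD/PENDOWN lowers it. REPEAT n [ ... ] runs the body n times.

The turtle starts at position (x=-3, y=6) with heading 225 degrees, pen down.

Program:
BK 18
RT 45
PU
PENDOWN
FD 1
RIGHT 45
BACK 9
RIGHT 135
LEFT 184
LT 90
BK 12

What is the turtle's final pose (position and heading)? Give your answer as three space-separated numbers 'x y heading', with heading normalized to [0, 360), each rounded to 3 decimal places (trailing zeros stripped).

Executing turtle program step by step:
Start: pos=(-3,6), heading=225, pen down
BK 18: (-3,6) -> (9.728,18.728) [heading=225, draw]
RT 45: heading 225 -> 180
PU: pen up
PD: pen down
FD 1: (9.728,18.728) -> (8.728,18.728) [heading=180, draw]
RT 45: heading 180 -> 135
BK 9: (8.728,18.728) -> (15.092,12.364) [heading=135, draw]
RT 135: heading 135 -> 0
LT 184: heading 0 -> 184
LT 90: heading 184 -> 274
BK 12: (15.092,12.364) -> (14.255,24.335) [heading=274, draw]
Final: pos=(14.255,24.335), heading=274, 4 segment(s) drawn

Answer: 14.255 24.335 274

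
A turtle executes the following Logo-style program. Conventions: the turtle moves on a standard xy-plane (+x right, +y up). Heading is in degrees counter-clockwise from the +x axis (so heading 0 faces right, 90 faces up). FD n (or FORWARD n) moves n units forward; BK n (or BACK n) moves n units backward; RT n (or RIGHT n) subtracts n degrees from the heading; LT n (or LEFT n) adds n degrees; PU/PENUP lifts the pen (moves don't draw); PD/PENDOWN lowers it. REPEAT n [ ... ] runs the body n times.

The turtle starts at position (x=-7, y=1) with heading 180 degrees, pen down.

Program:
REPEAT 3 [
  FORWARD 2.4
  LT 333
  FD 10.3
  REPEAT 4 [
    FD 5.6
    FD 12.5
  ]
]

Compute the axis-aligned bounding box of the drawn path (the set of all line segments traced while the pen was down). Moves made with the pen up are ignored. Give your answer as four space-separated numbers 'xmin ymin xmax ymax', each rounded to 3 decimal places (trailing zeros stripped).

Executing turtle program step by step:
Start: pos=(-7,1), heading=180, pen down
REPEAT 3 [
  -- iteration 1/3 --
  FD 2.4: (-7,1) -> (-9.4,1) [heading=180, draw]
  LT 333: heading 180 -> 153
  FD 10.3: (-9.4,1) -> (-18.577,5.676) [heading=153, draw]
  REPEAT 4 [
    -- iteration 1/4 --
    FD 5.6: (-18.577,5.676) -> (-23.567,8.218) [heading=153, draw]
    FD 12.5: (-23.567,8.218) -> (-34.705,13.893) [heading=153, draw]
    -- iteration 2/4 --
    FD 5.6: (-34.705,13.893) -> (-39.694,16.436) [heading=153, draw]
    FD 12.5: (-39.694,16.436) -> (-50.832,22.111) [heading=153, draw]
    -- iteration 3/4 --
    FD 5.6: (-50.832,22.111) -> (-55.821,24.653) [heading=153, draw]
    FD 12.5: (-55.821,24.653) -> (-66.959,30.328) [heading=153, draw]
    -- iteration 4/4 --
    FD 5.6: (-66.959,30.328) -> (-71.949,32.87) [heading=153, draw]
    FD 12.5: (-71.949,32.87) -> (-83.086,38.545) [heading=153, draw]
  ]
  -- iteration 2/3 --
  FD 2.4: (-83.086,38.545) -> (-85.225,39.635) [heading=153, draw]
  LT 333: heading 153 -> 126
  FD 10.3: (-85.225,39.635) -> (-91.279,47.967) [heading=126, draw]
  REPEAT 4 [
    -- iteration 1/4 --
    FD 5.6: (-91.279,47.967) -> (-94.57,52.498) [heading=126, draw]
    FD 12.5: (-94.57,52.498) -> (-101.918,62.611) [heading=126, draw]
    -- iteration 2/4 --
    FD 5.6: (-101.918,62.611) -> (-105.209,67.141) [heading=126, draw]
    FD 12.5: (-105.209,67.141) -> (-112.557,77.254) [heading=126, draw]
    -- iteration 3/4 --
    FD 5.6: (-112.557,77.254) -> (-115.848,81.784) [heading=126, draw]
    FD 12.5: (-115.848,81.784) -> (-123.196,91.897) [heading=126, draw]
    -- iteration 4/4 --
    FD 5.6: (-123.196,91.897) -> (-126.487,96.428) [heading=126, draw]
    FD 12.5: (-126.487,96.428) -> (-133.834,106.54) [heading=126, draw]
  ]
  -- iteration 3/3 --
  FD 2.4: (-133.834,106.54) -> (-135.245,108.482) [heading=126, draw]
  LT 333: heading 126 -> 99
  FD 10.3: (-135.245,108.482) -> (-136.856,118.655) [heading=99, draw]
  REPEAT 4 [
    -- iteration 1/4 --
    FD 5.6: (-136.856,118.655) -> (-137.732,124.186) [heading=99, draw]
    FD 12.5: (-137.732,124.186) -> (-139.688,136.532) [heading=99, draw]
    -- iteration 2/4 --
    FD 5.6: (-139.688,136.532) -> (-140.564,142.063) [heading=99, draw]
    FD 12.5: (-140.564,142.063) -> (-142.519,154.409) [heading=99, draw]
    -- iteration 3/4 --
    FD 5.6: (-142.519,154.409) -> (-143.395,159.941) [heading=99, draw]
    FD 12.5: (-143.395,159.941) -> (-145.351,172.287) [heading=99, draw]
    -- iteration 4/4 --
    FD 5.6: (-145.351,172.287) -> (-146.227,177.818) [heading=99, draw]
    FD 12.5: (-146.227,177.818) -> (-148.182,190.164) [heading=99, draw]
  ]
]
Final: pos=(-148.182,190.164), heading=99, 30 segment(s) drawn

Segment endpoints: x in {-148.182, -146.227, -145.351, -143.395, -142.519, -140.564, -139.688, -137.732, -136.856, -135.245, -133.834, -126.487, -123.196, -115.848, -112.557, -105.209, -101.918, -94.57, -91.279, -85.225, -83.086, -71.949, -66.959, -55.821, -50.832, -39.694, -34.705, -23.567, -18.577, -9.4, -7}, y in {1, 1, 5.676, 8.218, 13.893, 16.436, 22.111, 24.653, 30.328, 32.87, 38.545, 39.635, 47.967, 52.498, 62.611, 67.141, 77.254, 81.784, 91.897, 96.428, 106.54, 108.482, 118.655, 124.186, 136.532, 142.063, 154.409, 159.941, 172.287, 177.818, 190.164}
xmin=-148.182, ymin=1, xmax=-7, ymax=190.164

Answer: -148.182 1 -7 190.164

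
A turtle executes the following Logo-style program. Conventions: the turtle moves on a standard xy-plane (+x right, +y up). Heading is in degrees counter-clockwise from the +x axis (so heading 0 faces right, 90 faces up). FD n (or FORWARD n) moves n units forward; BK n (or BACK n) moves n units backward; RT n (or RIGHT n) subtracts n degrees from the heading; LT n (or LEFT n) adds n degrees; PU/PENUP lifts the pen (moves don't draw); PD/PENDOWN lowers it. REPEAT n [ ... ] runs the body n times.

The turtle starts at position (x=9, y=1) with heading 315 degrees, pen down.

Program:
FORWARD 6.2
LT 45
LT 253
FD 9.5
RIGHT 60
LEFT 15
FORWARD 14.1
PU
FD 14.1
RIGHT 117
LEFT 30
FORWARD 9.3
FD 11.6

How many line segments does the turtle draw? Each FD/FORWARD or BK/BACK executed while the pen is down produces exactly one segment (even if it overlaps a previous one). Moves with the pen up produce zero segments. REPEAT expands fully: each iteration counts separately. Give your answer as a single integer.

Answer: 3

Derivation:
Executing turtle program step by step:
Start: pos=(9,1), heading=315, pen down
FD 6.2: (9,1) -> (13.384,-3.384) [heading=315, draw]
LT 45: heading 315 -> 0
LT 253: heading 0 -> 253
FD 9.5: (13.384,-3.384) -> (10.607,-12.469) [heading=253, draw]
RT 60: heading 253 -> 193
LT 15: heading 193 -> 208
FD 14.1: (10.607,-12.469) -> (-1.843,-19.089) [heading=208, draw]
PU: pen up
FD 14.1: (-1.843,-19.089) -> (-14.293,-25.708) [heading=208, move]
RT 117: heading 208 -> 91
LT 30: heading 91 -> 121
FD 9.3: (-14.293,-25.708) -> (-19.082,-17.736) [heading=121, move]
FD 11.6: (-19.082,-17.736) -> (-25.057,-7.793) [heading=121, move]
Final: pos=(-25.057,-7.793), heading=121, 3 segment(s) drawn
Segments drawn: 3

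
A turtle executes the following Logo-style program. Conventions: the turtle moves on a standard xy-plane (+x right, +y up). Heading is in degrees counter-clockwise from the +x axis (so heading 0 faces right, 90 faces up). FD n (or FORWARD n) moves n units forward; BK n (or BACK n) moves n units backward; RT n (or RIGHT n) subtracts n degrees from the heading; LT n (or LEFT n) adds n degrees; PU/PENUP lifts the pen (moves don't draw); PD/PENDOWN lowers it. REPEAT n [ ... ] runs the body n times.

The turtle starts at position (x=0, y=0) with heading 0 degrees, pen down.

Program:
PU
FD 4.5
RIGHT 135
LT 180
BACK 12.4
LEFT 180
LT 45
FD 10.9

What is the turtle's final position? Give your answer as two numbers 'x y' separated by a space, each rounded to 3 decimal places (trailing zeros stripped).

Answer: -4.268 -19.668

Derivation:
Executing turtle program step by step:
Start: pos=(0,0), heading=0, pen down
PU: pen up
FD 4.5: (0,0) -> (4.5,0) [heading=0, move]
RT 135: heading 0 -> 225
LT 180: heading 225 -> 45
BK 12.4: (4.5,0) -> (-4.268,-8.768) [heading=45, move]
LT 180: heading 45 -> 225
LT 45: heading 225 -> 270
FD 10.9: (-4.268,-8.768) -> (-4.268,-19.668) [heading=270, move]
Final: pos=(-4.268,-19.668), heading=270, 0 segment(s) drawn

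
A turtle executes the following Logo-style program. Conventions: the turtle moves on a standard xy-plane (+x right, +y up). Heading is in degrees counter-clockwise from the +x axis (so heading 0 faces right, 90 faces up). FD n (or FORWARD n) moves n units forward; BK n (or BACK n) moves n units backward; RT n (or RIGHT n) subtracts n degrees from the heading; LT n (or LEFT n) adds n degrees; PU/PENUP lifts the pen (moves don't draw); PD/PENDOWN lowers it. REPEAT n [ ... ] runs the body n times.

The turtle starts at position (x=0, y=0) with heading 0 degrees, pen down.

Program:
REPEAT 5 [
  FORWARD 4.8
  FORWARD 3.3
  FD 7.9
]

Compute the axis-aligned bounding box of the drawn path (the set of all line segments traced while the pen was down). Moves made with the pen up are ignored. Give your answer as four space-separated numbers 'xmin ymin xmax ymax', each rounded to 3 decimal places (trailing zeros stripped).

Answer: 0 0 80 0

Derivation:
Executing turtle program step by step:
Start: pos=(0,0), heading=0, pen down
REPEAT 5 [
  -- iteration 1/5 --
  FD 4.8: (0,0) -> (4.8,0) [heading=0, draw]
  FD 3.3: (4.8,0) -> (8.1,0) [heading=0, draw]
  FD 7.9: (8.1,0) -> (16,0) [heading=0, draw]
  -- iteration 2/5 --
  FD 4.8: (16,0) -> (20.8,0) [heading=0, draw]
  FD 3.3: (20.8,0) -> (24.1,0) [heading=0, draw]
  FD 7.9: (24.1,0) -> (32,0) [heading=0, draw]
  -- iteration 3/5 --
  FD 4.8: (32,0) -> (36.8,0) [heading=0, draw]
  FD 3.3: (36.8,0) -> (40.1,0) [heading=0, draw]
  FD 7.9: (40.1,0) -> (48,0) [heading=0, draw]
  -- iteration 4/5 --
  FD 4.8: (48,0) -> (52.8,0) [heading=0, draw]
  FD 3.3: (52.8,0) -> (56.1,0) [heading=0, draw]
  FD 7.9: (56.1,0) -> (64,0) [heading=0, draw]
  -- iteration 5/5 --
  FD 4.8: (64,0) -> (68.8,0) [heading=0, draw]
  FD 3.3: (68.8,0) -> (72.1,0) [heading=0, draw]
  FD 7.9: (72.1,0) -> (80,0) [heading=0, draw]
]
Final: pos=(80,0), heading=0, 15 segment(s) drawn

Segment endpoints: x in {0, 4.8, 8.1, 16, 20.8, 24.1, 32, 36.8, 40.1, 48, 52.8, 56.1, 64, 68.8, 72.1, 80}, y in {0}
xmin=0, ymin=0, xmax=80, ymax=0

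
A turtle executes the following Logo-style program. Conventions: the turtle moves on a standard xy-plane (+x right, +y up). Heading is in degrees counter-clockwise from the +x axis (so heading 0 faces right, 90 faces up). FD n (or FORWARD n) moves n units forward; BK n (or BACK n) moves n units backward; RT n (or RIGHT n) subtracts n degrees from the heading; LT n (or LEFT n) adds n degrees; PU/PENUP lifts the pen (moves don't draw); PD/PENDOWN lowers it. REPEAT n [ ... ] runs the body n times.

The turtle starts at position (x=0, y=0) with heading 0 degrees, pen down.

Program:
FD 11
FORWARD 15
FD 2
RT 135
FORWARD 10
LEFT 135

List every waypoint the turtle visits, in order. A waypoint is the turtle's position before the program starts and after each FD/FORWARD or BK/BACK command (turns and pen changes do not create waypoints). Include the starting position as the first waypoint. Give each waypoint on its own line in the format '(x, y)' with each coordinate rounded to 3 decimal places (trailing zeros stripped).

Answer: (0, 0)
(11, 0)
(26, 0)
(28, 0)
(20.929, -7.071)

Derivation:
Executing turtle program step by step:
Start: pos=(0,0), heading=0, pen down
FD 11: (0,0) -> (11,0) [heading=0, draw]
FD 15: (11,0) -> (26,0) [heading=0, draw]
FD 2: (26,0) -> (28,0) [heading=0, draw]
RT 135: heading 0 -> 225
FD 10: (28,0) -> (20.929,-7.071) [heading=225, draw]
LT 135: heading 225 -> 0
Final: pos=(20.929,-7.071), heading=0, 4 segment(s) drawn
Waypoints (5 total):
(0, 0)
(11, 0)
(26, 0)
(28, 0)
(20.929, -7.071)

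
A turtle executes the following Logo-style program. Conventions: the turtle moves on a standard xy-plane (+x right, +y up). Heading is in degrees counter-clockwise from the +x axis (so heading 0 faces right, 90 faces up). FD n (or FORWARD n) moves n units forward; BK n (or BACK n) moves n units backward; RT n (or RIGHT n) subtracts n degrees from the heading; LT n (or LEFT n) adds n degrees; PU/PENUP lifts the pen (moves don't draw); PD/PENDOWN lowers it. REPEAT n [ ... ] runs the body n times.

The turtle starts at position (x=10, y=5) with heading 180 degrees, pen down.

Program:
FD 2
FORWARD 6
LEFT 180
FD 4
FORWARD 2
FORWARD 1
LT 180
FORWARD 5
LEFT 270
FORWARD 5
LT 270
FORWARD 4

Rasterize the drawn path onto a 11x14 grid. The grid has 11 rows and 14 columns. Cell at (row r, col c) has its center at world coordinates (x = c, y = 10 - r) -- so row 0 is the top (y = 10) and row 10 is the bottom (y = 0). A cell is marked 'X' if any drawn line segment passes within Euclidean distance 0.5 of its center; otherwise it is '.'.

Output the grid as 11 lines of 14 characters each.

Answer: ....XXXXX.....
....X.........
....X.........
....X.........
....X.........
..XXXXXXXXX...
..............
..............
..............
..............
..............

Derivation:
Segment 0: (10,5) -> (8,5)
Segment 1: (8,5) -> (2,5)
Segment 2: (2,5) -> (6,5)
Segment 3: (6,5) -> (8,5)
Segment 4: (8,5) -> (9,5)
Segment 5: (9,5) -> (4,5)
Segment 6: (4,5) -> (4,10)
Segment 7: (4,10) -> (8,10)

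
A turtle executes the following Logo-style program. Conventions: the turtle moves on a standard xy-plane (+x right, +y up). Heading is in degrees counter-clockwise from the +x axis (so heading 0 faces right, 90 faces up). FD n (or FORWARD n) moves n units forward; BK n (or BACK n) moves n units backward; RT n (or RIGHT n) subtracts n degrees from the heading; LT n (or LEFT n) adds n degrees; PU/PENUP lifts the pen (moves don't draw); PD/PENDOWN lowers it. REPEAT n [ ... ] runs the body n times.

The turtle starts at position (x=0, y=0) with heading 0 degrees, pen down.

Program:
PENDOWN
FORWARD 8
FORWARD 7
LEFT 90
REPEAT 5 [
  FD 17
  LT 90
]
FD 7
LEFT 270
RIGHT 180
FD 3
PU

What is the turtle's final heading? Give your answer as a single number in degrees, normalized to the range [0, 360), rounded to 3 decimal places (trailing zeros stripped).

Answer: 270

Derivation:
Executing turtle program step by step:
Start: pos=(0,0), heading=0, pen down
PD: pen down
FD 8: (0,0) -> (8,0) [heading=0, draw]
FD 7: (8,0) -> (15,0) [heading=0, draw]
LT 90: heading 0 -> 90
REPEAT 5 [
  -- iteration 1/5 --
  FD 17: (15,0) -> (15,17) [heading=90, draw]
  LT 90: heading 90 -> 180
  -- iteration 2/5 --
  FD 17: (15,17) -> (-2,17) [heading=180, draw]
  LT 90: heading 180 -> 270
  -- iteration 3/5 --
  FD 17: (-2,17) -> (-2,0) [heading=270, draw]
  LT 90: heading 270 -> 0
  -- iteration 4/5 --
  FD 17: (-2,0) -> (15,0) [heading=0, draw]
  LT 90: heading 0 -> 90
  -- iteration 5/5 --
  FD 17: (15,0) -> (15,17) [heading=90, draw]
  LT 90: heading 90 -> 180
]
FD 7: (15,17) -> (8,17) [heading=180, draw]
LT 270: heading 180 -> 90
RT 180: heading 90 -> 270
FD 3: (8,17) -> (8,14) [heading=270, draw]
PU: pen up
Final: pos=(8,14), heading=270, 9 segment(s) drawn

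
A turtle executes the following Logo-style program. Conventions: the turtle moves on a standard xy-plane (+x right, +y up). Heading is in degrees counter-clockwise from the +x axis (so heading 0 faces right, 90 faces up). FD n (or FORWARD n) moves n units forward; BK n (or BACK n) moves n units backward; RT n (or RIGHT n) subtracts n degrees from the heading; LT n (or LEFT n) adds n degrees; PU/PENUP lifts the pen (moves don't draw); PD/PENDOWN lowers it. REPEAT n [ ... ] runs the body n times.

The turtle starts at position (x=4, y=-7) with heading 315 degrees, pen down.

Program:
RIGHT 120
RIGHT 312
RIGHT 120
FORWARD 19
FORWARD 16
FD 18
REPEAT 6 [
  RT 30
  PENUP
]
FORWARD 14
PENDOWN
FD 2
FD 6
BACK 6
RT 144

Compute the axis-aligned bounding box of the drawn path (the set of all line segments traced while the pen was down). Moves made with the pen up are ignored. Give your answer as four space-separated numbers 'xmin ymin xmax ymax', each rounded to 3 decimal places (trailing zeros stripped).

Answer: -24.866 -7 4 37.45

Derivation:
Executing turtle program step by step:
Start: pos=(4,-7), heading=315, pen down
RT 120: heading 315 -> 195
RT 312: heading 195 -> 243
RT 120: heading 243 -> 123
FD 19: (4,-7) -> (-6.348,8.935) [heading=123, draw]
FD 16: (-6.348,8.935) -> (-15.062,22.353) [heading=123, draw]
FD 18: (-15.062,22.353) -> (-24.866,37.45) [heading=123, draw]
REPEAT 6 [
  -- iteration 1/6 --
  RT 30: heading 123 -> 93
  PU: pen up
  -- iteration 2/6 --
  RT 30: heading 93 -> 63
  PU: pen up
  -- iteration 3/6 --
  RT 30: heading 63 -> 33
  PU: pen up
  -- iteration 4/6 --
  RT 30: heading 33 -> 3
  PU: pen up
  -- iteration 5/6 --
  RT 30: heading 3 -> 333
  PU: pen up
  -- iteration 6/6 --
  RT 30: heading 333 -> 303
  PU: pen up
]
FD 14: (-24.866,37.45) -> (-17.241,25.708) [heading=303, move]
PD: pen down
FD 2: (-17.241,25.708) -> (-16.152,24.031) [heading=303, draw]
FD 6: (-16.152,24.031) -> (-12.884,18.999) [heading=303, draw]
BK 6: (-12.884,18.999) -> (-16.152,24.031) [heading=303, draw]
RT 144: heading 303 -> 159
Final: pos=(-16.152,24.031), heading=159, 6 segment(s) drawn

Segment endpoints: x in {-24.866, -17.241, -16.152, -15.062, -12.884, -6.348, 4}, y in {-7, 8.935, 18.999, 22.353, 24.031, 25.708, 37.45}
xmin=-24.866, ymin=-7, xmax=4, ymax=37.45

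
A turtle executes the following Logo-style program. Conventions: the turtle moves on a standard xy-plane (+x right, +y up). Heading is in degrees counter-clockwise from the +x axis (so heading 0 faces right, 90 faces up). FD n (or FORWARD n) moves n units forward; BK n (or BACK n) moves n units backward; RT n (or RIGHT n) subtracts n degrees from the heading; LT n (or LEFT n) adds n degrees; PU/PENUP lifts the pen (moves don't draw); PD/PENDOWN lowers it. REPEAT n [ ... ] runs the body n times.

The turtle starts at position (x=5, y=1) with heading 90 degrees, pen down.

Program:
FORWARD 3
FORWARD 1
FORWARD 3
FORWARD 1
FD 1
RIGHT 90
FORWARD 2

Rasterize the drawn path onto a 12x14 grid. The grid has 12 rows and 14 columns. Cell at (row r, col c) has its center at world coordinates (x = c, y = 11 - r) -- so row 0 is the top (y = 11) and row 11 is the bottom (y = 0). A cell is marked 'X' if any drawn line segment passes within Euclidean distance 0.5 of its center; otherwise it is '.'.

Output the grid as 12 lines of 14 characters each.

Answer: ..............
.....XXX......
.....X........
.....X........
.....X........
.....X........
.....X........
.....X........
.....X........
.....X........
.....X........
..............

Derivation:
Segment 0: (5,1) -> (5,4)
Segment 1: (5,4) -> (5,5)
Segment 2: (5,5) -> (5,8)
Segment 3: (5,8) -> (5,9)
Segment 4: (5,9) -> (5,10)
Segment 5: (5,10) -> (7,10)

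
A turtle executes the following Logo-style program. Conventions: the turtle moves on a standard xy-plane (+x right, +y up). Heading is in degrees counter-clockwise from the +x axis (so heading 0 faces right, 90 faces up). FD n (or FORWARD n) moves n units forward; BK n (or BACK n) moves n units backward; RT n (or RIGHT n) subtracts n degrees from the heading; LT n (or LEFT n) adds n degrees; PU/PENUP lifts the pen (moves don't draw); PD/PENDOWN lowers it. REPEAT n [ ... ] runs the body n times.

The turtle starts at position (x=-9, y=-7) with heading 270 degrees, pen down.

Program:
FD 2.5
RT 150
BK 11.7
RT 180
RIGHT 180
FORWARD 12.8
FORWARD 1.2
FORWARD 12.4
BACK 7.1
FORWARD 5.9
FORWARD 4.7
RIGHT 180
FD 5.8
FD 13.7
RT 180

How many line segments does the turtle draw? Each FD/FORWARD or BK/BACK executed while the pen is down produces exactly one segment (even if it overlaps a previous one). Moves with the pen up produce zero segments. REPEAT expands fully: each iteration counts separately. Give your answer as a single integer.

Executing turtle program step by step:
Start: pos=(-9,-7), heading=270, pen down
FD 2.5: (-9,-7) -> (-9,-9.5) [heading=270, draw]
RT 150: heading 270 -> 120
BK 11.7: (-9,-9.5) -> (-3.15,-19.632) [heading=120, draw]
RT 180: heading 120 -> 300
RT 180: heading 300 -> 120
FD 12.8: (-3.15,-19.632) -> (-9.55,-8.547) [heading=120, draw]
FD 1.2: (-9.55,-8.547) -> (-10.15,-7.508) [heading=120, draw]
FD 12.4: (-10.15,-7.508) -> (-16.35,3.231) [heading=120, draw]
BK 7.1: (-16.35,3.231) -> (-12.8,-2.918) [heading=120, draw]
FD 5.9: (-12.8,-2.918) -> (-15.75,2.191) [heading=120, draw]
FD 4.7: (-15.75,2.191) -> (-18.1,6.262) [heading=120, draw]
RT 180: heading 120 -> 300
FD 5.8: (-18.1,6.262) -> (-15.2,1.239) [heading=300, draw]
FD 13.7: (-15.2,1.239) -> (-8.35,-10.626) [heading=300, draw]
RT 180: heading 300 -> 120
Final: pos=(-8.35,-10.626), heading=120, 10 segment(s) drawn
Segments drawn: 10

Answer: 10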